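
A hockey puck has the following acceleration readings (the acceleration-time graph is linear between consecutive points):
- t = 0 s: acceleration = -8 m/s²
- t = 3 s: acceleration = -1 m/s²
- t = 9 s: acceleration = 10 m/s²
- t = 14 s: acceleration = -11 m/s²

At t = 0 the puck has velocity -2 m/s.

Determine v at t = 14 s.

9 m/s

Δv equals the area under the a-t graph; then v = v₀ + Δv.
0–3 s: ½(-8 + -1)(3) = -13.5 m/s
3–9 s: ½(-1 + 10)(6) = 27 m/s
9–14 s: ½(10 + -11)(5) = -2.5 m/s
Δv = 11 m/s, so v(14) = -2 + (11) = 9 m/s.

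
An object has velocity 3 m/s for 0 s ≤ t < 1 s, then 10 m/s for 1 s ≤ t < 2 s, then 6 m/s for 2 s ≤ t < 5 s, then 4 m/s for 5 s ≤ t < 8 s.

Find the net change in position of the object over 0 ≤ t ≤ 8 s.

43 m

Net displacement equals the area under the velocity-time graph (areas below the axis count negative).
0–1 s: 3 × 1 = 3 m
1–2 s: 10 × 1 = 10 m
2–5 s: 6 × 3 = 18 m
5–8 s: 4 × 3 = 12 m
Net displacement = 43 m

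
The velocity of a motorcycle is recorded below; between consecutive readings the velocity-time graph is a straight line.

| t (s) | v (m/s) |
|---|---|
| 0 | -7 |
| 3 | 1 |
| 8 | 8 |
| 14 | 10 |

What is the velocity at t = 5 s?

On 3–8 s the graph is linear from 1 to 8 m/s: v(5) = 1 + (8 − 1)·(5 − 3)/(8 − 3) = 3.8 m/s.

3.8 m/s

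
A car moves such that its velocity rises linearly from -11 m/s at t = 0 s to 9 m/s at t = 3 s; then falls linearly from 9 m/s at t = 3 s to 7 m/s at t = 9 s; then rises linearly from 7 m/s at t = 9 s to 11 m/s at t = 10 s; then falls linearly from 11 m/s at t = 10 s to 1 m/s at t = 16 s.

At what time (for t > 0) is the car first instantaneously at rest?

v changes sign on 0–3 s (from -11 to 9); the graph is linear there, so v = 0 at t = 0 + (11)·(3 − 0)/(9 − -11) = 1.65 s.

t = 1.65 s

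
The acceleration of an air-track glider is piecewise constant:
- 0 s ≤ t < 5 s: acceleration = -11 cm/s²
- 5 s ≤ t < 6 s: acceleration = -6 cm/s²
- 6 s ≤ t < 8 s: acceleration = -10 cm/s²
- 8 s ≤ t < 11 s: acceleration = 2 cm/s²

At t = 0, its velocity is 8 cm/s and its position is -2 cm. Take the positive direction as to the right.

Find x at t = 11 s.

On each constant-a segment, Δv = aΔt and Δx = v₀Δt + ½aΔt²; chain segment to segment.
0–5 s: v starts 8 cm/s; Δx = 8·5 + ½·-11·5² = -97.5 cm; v ends -47 cm/s.
5–6 s: v starts -47 cm/s; Δx = -47·1 + ½·-6·1² = -50 cm; v ends -53 cm/s.
6–8 s: v starts -53 cm/s; Δx = -53·2 + ½·-10·2² = -126 cm; v ends -73 cm/s.
8–11 s: v starts -73 cm/s; Δx = -73·3 + ½·2·3² = -210 cm; v ends -67 cm/s.
x(11) = -2 + Σ Δx = -485.5 cm.

-485.5 cm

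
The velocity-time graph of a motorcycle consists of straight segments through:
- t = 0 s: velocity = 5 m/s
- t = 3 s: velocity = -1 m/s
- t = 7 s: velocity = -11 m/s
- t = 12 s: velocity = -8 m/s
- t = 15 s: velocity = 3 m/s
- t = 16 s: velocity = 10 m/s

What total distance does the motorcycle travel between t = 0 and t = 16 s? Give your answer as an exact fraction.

Total distance travelled is ∫|v| dt — sum the magnitudes of each area piece.
0–3 s: v = 0 at t = 2.5 s; triangle areas 6.25 + 0.25 = 6.5 m
3–7 s: |½(-1 + -11)(4)| = 24 m
7–12 s: |½(-11 + -8)(5)| = 47.5 m
12–15 s: v = 0 at t = 156/11 s; triangle areas 96/11 + 27/22 = 219/22 m
15–16 s: |½(3 + 10)(1)| = 6.5 m
Total distance = 1039/11 m

1039/11 m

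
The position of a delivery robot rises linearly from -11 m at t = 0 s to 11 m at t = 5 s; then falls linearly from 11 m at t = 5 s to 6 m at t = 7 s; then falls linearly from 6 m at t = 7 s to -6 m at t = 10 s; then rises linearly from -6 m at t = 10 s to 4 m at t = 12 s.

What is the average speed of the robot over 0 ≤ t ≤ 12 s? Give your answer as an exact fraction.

49/12 m/s

Average speed = (total path length)/(elapsed time); on a piecewise-linear x-t graph the path length is Σ|Δx|.
0–5 s: |Δx| = |11 − -11| = 22 m
5–7 s: |Δx| = |6 − 11| = 5 m
7–10 s: |Δx| = |-6 − 6| = 12 m
10–12 s: |Δx| = |4 − -6| = 10 m
Total path = 49 m; average speed = 49/12 = 49/12 m/s.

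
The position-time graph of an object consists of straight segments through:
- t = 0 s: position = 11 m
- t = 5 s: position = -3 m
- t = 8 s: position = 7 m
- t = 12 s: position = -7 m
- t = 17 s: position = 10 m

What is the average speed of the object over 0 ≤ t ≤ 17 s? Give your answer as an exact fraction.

55/17 m/s

Average speed = (total path length)/(elapsed time); on a piecewise-linear x-t graph the path length is Σ|Δx|.
0–5 s: |Δx| = |-3 − 11| = 14 m
5–8 s: |Δx| = |7 − -3| = 10 m
8–12 s: |Δx| = |-7 − 7| = 14 m
12–17 s: |Δx| = |10 − -7| = 17 m
Total path = 55 m; average speed = 55/17 = 55/17 m/s.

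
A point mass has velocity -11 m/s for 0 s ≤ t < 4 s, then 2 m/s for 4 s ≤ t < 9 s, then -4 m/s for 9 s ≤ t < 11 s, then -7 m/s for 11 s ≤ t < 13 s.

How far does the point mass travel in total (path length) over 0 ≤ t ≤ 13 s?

Total distance travelled is ∫|v| dt — sum the magnitudes of each area piece.
0–4 s: |-11| × 4 = 44 m
4–9 s: |2| × 5 = 10 m
9–11 s: |-4| × 2 = 8 m
11–13 s: |-7| × 2 = 14 m
Total distance = 76 m

76 m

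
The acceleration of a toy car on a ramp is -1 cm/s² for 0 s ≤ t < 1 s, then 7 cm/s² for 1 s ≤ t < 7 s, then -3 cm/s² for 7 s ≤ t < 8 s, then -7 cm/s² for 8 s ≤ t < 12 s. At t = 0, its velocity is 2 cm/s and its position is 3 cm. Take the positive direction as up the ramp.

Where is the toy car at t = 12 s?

282 cm

On each constant-a segment, Δv = aΔt and Δx = v₀Δt + ½aΔt²; chain segment to segment.
0–1 s: v starts 2 cm/s; Δx = 2·1 + ½·-1·1² = 1.5 cm; v ends 1 cm/s.
1–7 s: v starts 1 cm/s; Δx = 1·6 + ½·7·6² = 132 cm; v ends 43 cm/s.
7–8 s: v starts 43 cm/s; Δx = 43·1 + ½·-3·1² = 41.5 cm; v ends 40 cm/s.
8–12 s: v starts 40 cm/s; Δx = 40·4 + ½·-7·4² = 104 cm; v ends 12 cm/s.
x(12) = 3 + Σ Δx = 282 cm.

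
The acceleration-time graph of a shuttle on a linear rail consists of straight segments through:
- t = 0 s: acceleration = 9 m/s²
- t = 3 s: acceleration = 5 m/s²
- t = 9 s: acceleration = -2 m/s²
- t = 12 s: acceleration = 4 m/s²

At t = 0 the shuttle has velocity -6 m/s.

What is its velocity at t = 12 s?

27 m/s

Δv equals the area under the a-t graph; then v = v₀ + Δv.
0–3 s: ½(9 + 5)(3) = 21 m/s
3–9 s: ½(5 + -2)(6) = 9 m/s
9–12 s: ½(-2 + 4)(3) = 3 m/s
Δv = 33 m/s, so v(12) = -6 + (33) = 27 m/s.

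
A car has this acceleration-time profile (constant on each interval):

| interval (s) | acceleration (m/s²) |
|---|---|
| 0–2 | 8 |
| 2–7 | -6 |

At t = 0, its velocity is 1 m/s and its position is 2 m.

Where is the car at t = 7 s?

On each constant-a segment, Δv = aΔt and Δx = v₀Δt + ½aΔt²; chain segment to segment.
0–2 s: v starts 1 m/s; Δx = 1·2 + ½·8·2² = 18 m; v ends 17 m/s.
2–7 s: v starts 17 m/s; Δx = 17·5 + ½·-6·5² = 10 m; v ends -13 m/s.
x(7) = 2 + Σ Δx = 30 m.

30 m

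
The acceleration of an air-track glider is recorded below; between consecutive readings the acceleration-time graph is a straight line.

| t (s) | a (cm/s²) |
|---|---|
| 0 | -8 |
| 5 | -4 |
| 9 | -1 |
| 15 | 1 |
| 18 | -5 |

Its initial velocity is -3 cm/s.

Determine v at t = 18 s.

Δv equals the area under the a-t graph; then v = v₀ + Δv.
0–5 s: ½(-8 + -4)(5) = -30 cm/s
5–9 s: ½(-4 + -1)(4) = -10 cm/s
9–15 s: ½(-1 + 1)(6) = 0 cm/s
15–18 s: ½(1 + -5)(3) = -6 cm/s
Δv = -46 cm/s, so v(18) = -3 + (-46) = -49 cm/s.

-49 cm/s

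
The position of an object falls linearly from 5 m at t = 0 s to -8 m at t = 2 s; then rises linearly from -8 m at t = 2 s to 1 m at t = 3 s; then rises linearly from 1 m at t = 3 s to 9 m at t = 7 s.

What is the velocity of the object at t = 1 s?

-6.5 m/s

Velocity is the slope of the x-t graph on 0–2 s: (-8 − 5)/(2 − 0) = -6.5 m/s.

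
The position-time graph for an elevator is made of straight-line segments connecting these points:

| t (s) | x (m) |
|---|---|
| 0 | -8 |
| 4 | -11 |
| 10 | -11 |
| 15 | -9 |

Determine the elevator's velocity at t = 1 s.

-0.75 m/s

Velocity is the slope of the x-t graph on 0–4 s: (-11 − -8)/(4 − 0) = -0.75 m/s.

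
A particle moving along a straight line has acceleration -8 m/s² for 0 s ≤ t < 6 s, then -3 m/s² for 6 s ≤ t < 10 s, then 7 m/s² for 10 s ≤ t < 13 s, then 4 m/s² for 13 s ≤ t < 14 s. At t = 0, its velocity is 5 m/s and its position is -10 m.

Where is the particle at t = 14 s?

-485.5 m

On each constant-a segment, Δv = aΔt and Δx = v₀Δt + ½aΔt²; chain segment to segment.
0–6 s: v starts 5 m/s; Δx = 5·6 + ½·-8·6² = -114 m; v ends -43 m/s.
6–10 s: v starts -43 m/s; Δx = -43·4 + ½·-3·4² = -196 m; v ends -55 m/s.
10–13 s: v starts -55 m/s; Δx = -55·3 + ½·7·3² = -133.5 m; v ends -34 m/s.
13–14 s: v starts -34 m/s; Δx = -34·1 + ½·4·1² = -32 m; v ends -30 m/s.
x(14) = -10 + Σ Δx = -485.5 m.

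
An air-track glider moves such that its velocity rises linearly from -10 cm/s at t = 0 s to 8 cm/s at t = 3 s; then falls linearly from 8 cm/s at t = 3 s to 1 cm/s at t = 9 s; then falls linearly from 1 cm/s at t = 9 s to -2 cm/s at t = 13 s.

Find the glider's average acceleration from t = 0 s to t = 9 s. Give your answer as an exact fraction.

11/9 cm/s²

Average acceleration = Δv/Δt = (1 − -10)/(9 − 0) = 11/9 cm/s².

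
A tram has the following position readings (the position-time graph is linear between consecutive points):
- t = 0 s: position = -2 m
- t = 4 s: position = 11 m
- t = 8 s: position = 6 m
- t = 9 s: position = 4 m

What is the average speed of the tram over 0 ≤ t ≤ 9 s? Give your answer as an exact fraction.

20/9 m/s

Average speed = (total path length)/(elapsed time); on a piecewise-linear x-t graph the path length is Σ|Δx|.
0–4 s: |Δx| = |11 − -2| = 13 m
4–8 s: |Δx| = |6 − 11| = 5 m
8–9 s: |Δx| = |4 − 6| = 2 m
Total path = 20 m; average speed = 20/9 = 20/9 m/s.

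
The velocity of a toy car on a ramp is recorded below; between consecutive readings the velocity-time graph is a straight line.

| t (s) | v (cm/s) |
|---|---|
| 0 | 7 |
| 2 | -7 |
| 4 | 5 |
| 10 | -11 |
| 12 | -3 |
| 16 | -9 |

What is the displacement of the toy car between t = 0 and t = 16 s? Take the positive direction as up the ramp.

-58 cm

Displacement is the signed area under the v-t curve.
0–2 s: ½(7 + -7)(2) = 0 cm
2–4 s: ½(-7 + 5)(2) = -2 cm
4–10 s: ½(5 + -11)(6) = -18 cm
10–12 s: ½(-11 + -3)(2) = -14 cm
12–16 s: ½(-3 + -9)(4) = -24 cm
Net displacement = -58 cm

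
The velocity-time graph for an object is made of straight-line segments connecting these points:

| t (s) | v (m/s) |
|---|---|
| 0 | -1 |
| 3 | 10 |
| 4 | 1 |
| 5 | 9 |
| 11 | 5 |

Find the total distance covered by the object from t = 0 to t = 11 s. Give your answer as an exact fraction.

Total distance travelled is ∫|v| dt — sum the magnitudes of each area piece.
0–3 s: v = 0 at t = 3/11 s; triangle areas 3/22 + 150/11 = 303/22 m
3–4 s: |½(10 + 1)(1)| = 5.5 m
4–5 s: |½(1 + 9)(1)| = 5 m
5–11 s: |½(9 + 5)(6)| = 42 m
Total distance = 729/11 m

729/11 m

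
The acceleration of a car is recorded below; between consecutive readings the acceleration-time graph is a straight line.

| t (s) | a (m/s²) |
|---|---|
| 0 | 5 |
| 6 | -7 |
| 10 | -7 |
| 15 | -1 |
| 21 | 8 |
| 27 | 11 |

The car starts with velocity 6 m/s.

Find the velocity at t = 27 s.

Δv equals the area under the a-t graph; then v = v₀ + Δv.
0–6 s: ½(5 + -7)(6) = -6 m/s
6–10 s: -7 × 4 = -28 m/s
10–15 s: ½(-7 + -1)(5) = -20 m/s
15–21 s: ½(-1 + 8)(6) = 21 m/s
21–27 s: ½(8 + 11)(6) = 57 m/s
Δv = 24 m/s, so v(27) = 6 + (24) = 30 m/s.

30 m/s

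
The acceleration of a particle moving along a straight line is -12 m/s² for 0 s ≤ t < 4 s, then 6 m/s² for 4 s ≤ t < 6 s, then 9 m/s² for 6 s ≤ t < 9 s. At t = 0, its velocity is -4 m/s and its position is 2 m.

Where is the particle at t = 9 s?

-281.5 m

On each constant-a segment, Δv = aΔt and Δx = v₀Δt + ½aΔt²; chain segment to segment.
0–4 s: v starts -4 m/s; Δx = -4·4 + ½·-12·4² = -112 m; v ends -52 m/s.
4–6 s: v starts -52 m/s; Δx = -52·2 + ½·6·2² = -92 m; v ends -40 m/s.
6–9 s: v starts -40 m/s; Δx = -40·3 + ½·9·3² = -79.5 m; v ends -13 m/s.
x(9) = 2 + Σ Δx = -281.5 m.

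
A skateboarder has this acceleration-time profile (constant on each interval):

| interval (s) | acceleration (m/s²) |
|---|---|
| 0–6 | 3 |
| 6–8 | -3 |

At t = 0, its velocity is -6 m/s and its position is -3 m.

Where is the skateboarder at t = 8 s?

On each constant-a segment, Δv = aΔt and Δx = v₀Δt + ½aΔt²; chain segment to segment.
0–6 s: v starts -6 m/s; Δx = -6·6 + ½·3·6² = 18 m; v ends 12 m/s.
6–8 s: v starts 12 m/s; Δx = 12·2 + ½·-3·2² = 18 m; v ends 6 m/s.
x(8) = -3 + Σ Δx = 33 m.

33 m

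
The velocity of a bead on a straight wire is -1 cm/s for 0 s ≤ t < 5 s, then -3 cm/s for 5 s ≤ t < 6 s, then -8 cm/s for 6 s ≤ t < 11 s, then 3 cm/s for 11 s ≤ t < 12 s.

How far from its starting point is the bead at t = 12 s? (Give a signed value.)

Displacement is the signed area under the v-t curve.
0–5 s: -1 × 5 = -5 cm
5–6 s: -3 × 1 = -3 cm
6–11 s: -8 × 5 = -40 cm
11–12 s: 3 × 1 = 3 cm
Net displacement = -45 cm

-45 cm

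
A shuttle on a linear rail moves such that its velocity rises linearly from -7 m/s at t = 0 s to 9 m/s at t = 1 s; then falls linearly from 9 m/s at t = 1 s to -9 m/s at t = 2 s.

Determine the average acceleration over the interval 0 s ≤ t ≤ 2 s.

-1 m/s²

Average acceleration = Δv/Δt = (-9 − -7)/(2 − 0) = -1 m/s².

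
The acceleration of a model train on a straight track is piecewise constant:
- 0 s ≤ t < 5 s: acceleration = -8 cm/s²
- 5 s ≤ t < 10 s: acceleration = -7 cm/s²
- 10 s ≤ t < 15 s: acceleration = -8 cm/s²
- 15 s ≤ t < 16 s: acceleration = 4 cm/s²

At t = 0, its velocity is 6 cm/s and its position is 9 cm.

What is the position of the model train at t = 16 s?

-870.5 cm

On each constant-a segment, Δv = aΔt and Δx = v₀Δt + ½aΔt²; chain segment to segment.
0–5 s: v starts 6 cm/s; Δx = 6·5 + ½·-8·5² = -70 cm; v ends -34 cm/s.
5–10 s: v starts -34 cm/s; Δx = -34·5 + ½·-7·5² = -257.5 cm; v ends -69 cm/s.
10–15 s: v starts -69 cm/s; Δx = -69·5 + ½·-8·5² = -445 cm; v ends -109 cm/s.
15–16 s: v starts -109 cm/s; Δx = -109·1 + ½·4·1² = -107 cm; v ends -105 cm/s.
x(16) = 9 + Σ Δx = -870.5 cm.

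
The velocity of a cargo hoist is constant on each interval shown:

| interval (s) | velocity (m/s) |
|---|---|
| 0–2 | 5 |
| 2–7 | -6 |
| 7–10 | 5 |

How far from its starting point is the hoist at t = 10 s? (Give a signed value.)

-5 m

Net displacement equals the area under the velocity-time graph (areas below the axis count negative).
0–2 s: 5 × 2 = 10 m
2–7 s: -6 × 5 = -30 m
7–10 s: 5 × 3 = 15 m
Net displacement = -5 m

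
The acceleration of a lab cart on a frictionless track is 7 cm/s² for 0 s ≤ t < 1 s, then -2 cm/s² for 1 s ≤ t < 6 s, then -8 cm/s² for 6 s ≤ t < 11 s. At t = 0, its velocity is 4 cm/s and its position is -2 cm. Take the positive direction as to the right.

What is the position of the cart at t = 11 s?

-59.5 cm

On each constant-a segment, Δv = aΔt and Δx = v₀Δt + ½aΔt²; chain segment to segment.
0–1 s: v starts 4 cm/s; Δx = 4·1 + ½·7·1² = 7.5 cm; v ends 11 cm/s.
1–6 s: v starts 11 cm/s; Δx = 11·5 + ½·-2·5² = 30 cm; v ends 1 cm/s.
6–11 s: v starts 1 cm/s; Δx = 1·5 + ½·-8·5² = -95 cm; v ends -39 cm/s.
x(11) = -2 + Σ Δx = -59.5 cm.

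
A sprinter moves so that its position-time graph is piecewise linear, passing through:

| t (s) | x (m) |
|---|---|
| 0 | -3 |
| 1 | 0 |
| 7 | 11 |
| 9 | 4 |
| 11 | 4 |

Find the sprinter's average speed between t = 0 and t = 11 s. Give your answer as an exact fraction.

21/11 m/s

Average speed = (total path length)/(elapsed time); on a piecewise-linear x-t graph the path length is Σ|Δx|.
0–1 s: |Δx| = |0 − -3| = 3 m
1–7 s: |Δx| = |11 − 0| = 11 m
7–9 s: |Δx| = |4 − 11| = 7 m
9–11 s: |Δx| = |4 − 4| = 0 m
Total path = 21 m; average speed = 21/11 = 21/11 m/s.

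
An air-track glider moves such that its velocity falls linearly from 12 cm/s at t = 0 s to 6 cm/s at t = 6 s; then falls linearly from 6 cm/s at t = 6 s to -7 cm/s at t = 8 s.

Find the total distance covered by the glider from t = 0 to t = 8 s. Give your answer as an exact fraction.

Total distance travelled is ∫|v| dt — sum the magnitudes of each area piece.
0–6 s: |½(12 + 6)(6)| = 54 cm
6–8 s: v = 0 at t = 90/13 s; triangle areas 36/13 + 49/13 = 85/13 cm
Total distance = 787/13 cm

787/13 cm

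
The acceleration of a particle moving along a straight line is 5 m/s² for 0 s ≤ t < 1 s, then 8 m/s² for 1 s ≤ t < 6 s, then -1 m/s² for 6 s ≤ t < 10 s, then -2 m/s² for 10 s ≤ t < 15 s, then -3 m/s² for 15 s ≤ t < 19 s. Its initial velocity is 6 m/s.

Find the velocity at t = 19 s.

Δv equals the area under the a-t graph; then v = v₀ + Δv.
0–1 s: 5 × 1 = 5 m/s
1–6 s: 8 × 5 = 40 m/s
6–10 s: -1 × 4 = -4 m/s
10–15 s: -2 × 5 = -10 m/s
15–19 s: -3 × 4 = -12 m/s
Δv = 19 m/s, so v(19) = 6 + (19) = 25 m/s.

25 m/s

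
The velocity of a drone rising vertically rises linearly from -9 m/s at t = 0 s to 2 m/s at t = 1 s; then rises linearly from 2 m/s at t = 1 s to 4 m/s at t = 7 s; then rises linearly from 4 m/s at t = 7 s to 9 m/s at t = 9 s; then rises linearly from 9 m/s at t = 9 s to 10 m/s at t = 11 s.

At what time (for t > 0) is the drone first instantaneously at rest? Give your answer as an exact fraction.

v changes sign on 0–1 s (from -9 to 2); the graph is linear there, so v = 0 at t = 0 + (9)·(1 − 0)/(2 − -9) = 9/11 s.

t = 9/11 s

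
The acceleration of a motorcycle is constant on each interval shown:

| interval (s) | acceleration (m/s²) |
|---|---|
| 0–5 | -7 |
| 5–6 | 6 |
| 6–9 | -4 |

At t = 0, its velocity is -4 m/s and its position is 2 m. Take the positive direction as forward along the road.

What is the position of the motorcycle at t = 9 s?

-258.5 m

On each constant-a segment, Δv = aΔt and Δx = v₀Δt + ½aΔt²; chain segment to segment.
0–5 s: v starts -4 m/s; Δx = -4·5 + ½·-7·5² = -107.5 m; v ends -39 m/s.
5–6 s: v starts -39 m/s; Δx = -39·1 + ½·6·1² = -36 m; v ends -33 m/s.
6–9 s: v starts -33 m/s; Δx = -33·3 + ½·-4·3² = -117 m; v ends -45 m/s.
x(9) = 2 + Σ Δx = -258.5 m.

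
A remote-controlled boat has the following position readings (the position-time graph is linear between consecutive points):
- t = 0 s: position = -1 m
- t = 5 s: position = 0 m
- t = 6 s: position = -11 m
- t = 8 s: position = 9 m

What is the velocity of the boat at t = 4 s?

0.2 m/s

Velocity is the slope of the x-t graph on 0–5 s: (0 − -1)/(5 − 0) = 0.2 m/s.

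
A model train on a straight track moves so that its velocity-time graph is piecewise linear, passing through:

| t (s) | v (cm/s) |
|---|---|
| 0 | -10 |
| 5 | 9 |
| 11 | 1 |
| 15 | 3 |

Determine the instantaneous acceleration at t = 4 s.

3.8 cm/s²

Acceleration is the slope of the v-t graph on 0–5 s: (9 − -10)/(5 − 0) = 3.8 cm/s².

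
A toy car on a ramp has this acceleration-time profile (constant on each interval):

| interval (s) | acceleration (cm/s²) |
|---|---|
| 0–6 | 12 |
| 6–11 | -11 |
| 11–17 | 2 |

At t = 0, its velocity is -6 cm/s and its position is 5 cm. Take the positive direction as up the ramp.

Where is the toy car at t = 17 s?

479.5 cm

On each constant-a segment, Δv = aΔt and Δx = v₀Δt + ½aΔt²; chain segment to segment.
0–6 s: v starts -6 cm/s; Δx = -6·6 + ½·12·6² = 180 cm; v ends 66 cm/s.
6–11 s: v starts 66 cm/s; Δx = 66·5 + ½·-11·5² = 192.5 cm; v ends 11 cm/s.
11–17 s: v starts 11 cm/s; Δx = 11·6 + ½·2·6² = 102 cm; v ends 23 cm/s.
x(17) = 5 + Σ Δx = 479.5 cm.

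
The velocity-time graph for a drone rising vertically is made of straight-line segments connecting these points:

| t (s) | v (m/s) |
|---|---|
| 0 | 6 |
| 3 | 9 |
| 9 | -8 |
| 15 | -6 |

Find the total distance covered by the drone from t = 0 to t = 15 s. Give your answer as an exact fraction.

3063/34 m

Total distance travelled is ∫|v| dt — sum the magnitudes of each area piece.
0–3 s: |½(6 + 9)(3)| = 22.5 m
3–9 s: v = 0 at t = 105/17 s; triangle areas 243/17 + 192/17 = 435/17 m
9–15 s: |½(-8 + -6)(6)| = 42 m
Total distance = 3063/34 m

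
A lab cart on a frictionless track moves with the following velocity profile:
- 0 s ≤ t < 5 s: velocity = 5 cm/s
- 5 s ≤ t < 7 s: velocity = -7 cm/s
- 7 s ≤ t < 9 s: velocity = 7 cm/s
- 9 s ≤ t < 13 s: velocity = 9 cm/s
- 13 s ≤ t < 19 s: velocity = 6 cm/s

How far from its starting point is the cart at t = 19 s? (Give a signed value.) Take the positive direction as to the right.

Displacement is the signed area under the v-t curve.
0–5 s: 5 × 5 = 25 cm
5–7 s: -7 × 2 = -14 cm
7–9 s: 7 × 2 = 14 cm
9–13 s: 9 × 4 = 36 cm
13–19 s: 6 × 6 = 36 cm
Net displacement = 97 cm

97 cm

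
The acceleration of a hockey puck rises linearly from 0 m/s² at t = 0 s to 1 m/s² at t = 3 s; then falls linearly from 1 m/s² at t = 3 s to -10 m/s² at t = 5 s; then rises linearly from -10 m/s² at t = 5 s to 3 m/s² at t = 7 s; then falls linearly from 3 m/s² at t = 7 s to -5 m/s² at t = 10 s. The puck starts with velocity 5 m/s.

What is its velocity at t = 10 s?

Δv equals the area under the a-t graph; then v = v₀ + Δv.
0–3 s: ½(0 + 1)(3) = 1.5 m/s
3–5 s: ½(1 + -10)(2) = -9 m/s
5–7 s: ½(-10 + 3)(2) = -7 m/s
7–10 s: ½(3 + -5)(3) = -3 m/s
Δv = -17.5 m/s, so v(10) = 5 + (-17.5) = -12.5 m/s.

-12.5 m/s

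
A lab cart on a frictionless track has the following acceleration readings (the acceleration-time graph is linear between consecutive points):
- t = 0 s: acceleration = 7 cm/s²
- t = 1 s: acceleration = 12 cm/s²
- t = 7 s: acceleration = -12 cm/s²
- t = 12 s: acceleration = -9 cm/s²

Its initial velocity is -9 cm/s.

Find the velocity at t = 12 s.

Δv equals the area under the a-t graph; then v = v₀ + Δv.
0–1 s: ½(7 + 12)(1) = 9.5 cm/s
1–7 s: ½(12 + -12)(6) = 0 cm/s
7–12 s: ½(-12 + -9)(5) = -52.5 cm/s
Δv = -43 cm/s, so v(12) = -9 + (-43) = -52 cm/s.

-52 cm/s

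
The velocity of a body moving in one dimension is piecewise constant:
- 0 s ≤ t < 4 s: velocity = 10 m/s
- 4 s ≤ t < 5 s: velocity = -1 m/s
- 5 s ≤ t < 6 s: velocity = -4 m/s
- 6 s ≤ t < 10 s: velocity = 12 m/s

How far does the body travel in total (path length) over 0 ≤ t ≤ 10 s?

93 m

Distance (not displacement) is the total path length: add the absolute areas under v-t.
0–4 s: |10| × 4 = 40 m
4–5 s: |-1| × 1 = 1 m
5–6 s: |-4| × 1 = 4 m
6–10 s: |12| × 4 = 48 m
Total distance = 93 m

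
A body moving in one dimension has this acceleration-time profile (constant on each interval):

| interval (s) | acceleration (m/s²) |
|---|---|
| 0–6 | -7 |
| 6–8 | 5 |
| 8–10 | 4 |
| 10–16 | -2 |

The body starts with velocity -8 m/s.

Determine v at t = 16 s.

Δv equals the area under the a-t graph; then v = v₀ + Δv.
0–6 s: -7 × 6 = -42 m/s
6–8 s: 5 × 2 = 10 m/s
8–10 s: 4 × 2 = 8 m/s
10–16 s: -2 × 6 = -12 m/s
Δv = -36 m/s, so v(16) = -8 + (-36) = -44 m/s.

-44 m/s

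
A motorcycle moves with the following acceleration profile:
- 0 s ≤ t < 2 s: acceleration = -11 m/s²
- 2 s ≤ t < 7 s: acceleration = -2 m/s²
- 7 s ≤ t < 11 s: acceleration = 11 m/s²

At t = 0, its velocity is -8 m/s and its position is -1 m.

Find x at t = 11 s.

-286 m

On each constant-a segment, Δv = aΔt and Δx = v₀Δt + ½aΔt²; chain segment to segment.
0–2 s: v starts -8 m/s; Δx = -8·2 + ½·-11·2² = -38 m; v ends -30 m/s.
2–7 s: v starts -30 m/s; Δx = -30·5 + ½·-2·5² = -175 m; v ends -40 m/s.
7–11 s: v starts -40 m/s; Δx = -40·4 + ½·11·4² = -72 m; v ends 4 m/s.
x(11) = -1 + Σ Δx = -286 m.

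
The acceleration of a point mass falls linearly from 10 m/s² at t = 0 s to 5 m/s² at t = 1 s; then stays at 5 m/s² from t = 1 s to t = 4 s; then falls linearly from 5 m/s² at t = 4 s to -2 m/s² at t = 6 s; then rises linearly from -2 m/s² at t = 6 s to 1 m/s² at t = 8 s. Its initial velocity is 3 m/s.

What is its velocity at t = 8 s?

Δv equals the area under the a-t graph; then v = v₀ + Δv.
0–1 s: ½(10 + 5)(1) = 7.5 m/s
1–4 s: 5 × 3 = 15 m/s
4–6 s: ½(5 + -2)(2) = 3 m/s
6–8 s: ½(-2 + 1)(2) = -1 m/s
Δv = 24.5 m/s, so v(8) = 3 + (24.5) = 27.5 m/s.

27.5 m/s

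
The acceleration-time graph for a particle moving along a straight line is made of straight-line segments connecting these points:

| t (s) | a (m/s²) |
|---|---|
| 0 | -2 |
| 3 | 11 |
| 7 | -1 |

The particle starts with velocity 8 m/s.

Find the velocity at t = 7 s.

41.5 m/s

Δv equals the area under the a-t graph; then v = v₀ + Δv.
0–3 s: ½(-2 + 11)(3) = 13.5 m/s
3–7 s: ½(11 + -1)(4) = 20 m/s
Δv = 33.5 m/s, so v(7) = 8 + (33.5) = 41.5 m/s.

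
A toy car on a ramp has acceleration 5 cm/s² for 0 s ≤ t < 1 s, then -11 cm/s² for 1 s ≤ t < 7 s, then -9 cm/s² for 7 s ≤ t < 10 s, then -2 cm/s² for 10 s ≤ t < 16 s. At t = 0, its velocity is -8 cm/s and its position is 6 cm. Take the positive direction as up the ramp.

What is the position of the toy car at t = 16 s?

-1075 cm

On each constant-a segment, Δv = aΔt and Δx = v₀Δt + ½aΔt²; chain segment to segment.
0–1 s: v starts -8 cm/s; Δx = -8·1 + ½·5·1² = -5.5 cm; v ends -3 cm/s.
1–7 s: v starts -3 cm/s; Δx = -3·6 + ½·-11·6² = -216 cm; v ends -69 cm/s.
7–10 s: v starts -69 cm/s; Δx = -69·3 + ½·-9·3² = -247.5 cm; v ends -96 cm/s.
10–16 s: v starts -96 cm/s; Δx = -96·6 + ½·-2·6² = -612 cm; v ends -108 cm/s.
x(16) = 6 + Σ Δx = -1075 cm.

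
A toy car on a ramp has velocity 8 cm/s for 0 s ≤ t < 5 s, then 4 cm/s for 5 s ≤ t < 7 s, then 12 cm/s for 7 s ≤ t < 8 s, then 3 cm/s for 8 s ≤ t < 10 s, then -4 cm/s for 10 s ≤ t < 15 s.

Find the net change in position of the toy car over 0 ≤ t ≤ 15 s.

46 cm

Displacement is the signed area under the v-t curve.
0–5 s: 8 × 5 = 40 cm
5–7 s: 4 × 2 = 8 cm
7–8 s: 12 × 1 = 12 cm
8–10 s: 3 × 2 = 6 cm
10–15 s: -4 × 5 = -20 cm
Net displacement = 46 cm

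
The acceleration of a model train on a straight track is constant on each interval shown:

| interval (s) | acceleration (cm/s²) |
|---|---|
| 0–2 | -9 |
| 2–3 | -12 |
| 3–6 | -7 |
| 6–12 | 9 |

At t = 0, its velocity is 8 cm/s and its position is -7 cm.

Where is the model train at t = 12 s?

-218.5 cm

On each constant-a segment, Δv = aΔt and Δx = v₀Δt + ½aΔt²; chain segment to segment.
0–2 s: v starts 8 cm/s; Δx = 8·2 + ½·-9·2² = -2 cm; v ends -10 cm/s.
2–3 s: v starts -10 cm/s; Δx = -10·1 + ½·-12·1² = -16 cm; v ends -22 cm/s.
3–6 s: v starts -22 cm/s; Δx = -22·3 + ½·-7·3² = -97.5 cm; v ends -43 cm/s.
6–12 s: v starts -43 cm/s; Δx = -43·6 + ½·9·6² = -96 cm; v ends 11 cm/s.
x(12) = -7 + Σ Δx = -218.5 cm.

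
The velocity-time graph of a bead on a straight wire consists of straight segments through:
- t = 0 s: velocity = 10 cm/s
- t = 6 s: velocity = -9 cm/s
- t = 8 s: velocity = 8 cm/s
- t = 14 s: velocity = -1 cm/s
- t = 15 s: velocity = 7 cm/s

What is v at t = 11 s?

3.5 cm/s

On 8–14 s the graph is linear from 8 to -1 cm/s: v(11) = 8 + (-1 − 8)·(11 − 8)/(14 − 8) = 3.5 cm/s.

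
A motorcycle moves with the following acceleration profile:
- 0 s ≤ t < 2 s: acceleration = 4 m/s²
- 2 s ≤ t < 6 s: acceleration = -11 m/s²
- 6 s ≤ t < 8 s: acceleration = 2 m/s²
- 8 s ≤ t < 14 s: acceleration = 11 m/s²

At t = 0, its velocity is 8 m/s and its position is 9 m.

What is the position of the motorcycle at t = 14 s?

On each constant-a segment, Δv = aΔt and Δx = v₀Δt + ½aΔt²; chain segment to segment.
0–2 s: v starts 8 m/s; Δx = 8·2 + ½·4·2² = 24 m; v ends 16 m/s.
2–6 s: v starts 16 m/s; Δx = 16·4 + ½·-11·4² = -24 m; v ends -28 m/s.
6–8 s: v starts -28 m/s; Δx = -28·2 + ½·2·2² = -52 m; v ends -24 m/s.
8–14 s: v starts -24 m/s; Δx = -24·6 + ½·11·6² = 54 m; v ends 42 m/s.
x(14) = 9 + Σ Δx = 11 m.

11 m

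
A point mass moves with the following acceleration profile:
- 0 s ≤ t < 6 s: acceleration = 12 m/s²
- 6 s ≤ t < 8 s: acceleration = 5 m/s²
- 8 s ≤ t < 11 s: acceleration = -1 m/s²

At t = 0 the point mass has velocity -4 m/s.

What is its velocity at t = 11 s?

Δv equals the area under the a-t graph; then v = v₀ + Δv.
0–6 s: 12 × 6 = 72 m/s
6–8 s: 5 × 2 = 10 m/s
8–11 s: -1 × 3 = -3 m/s
Δv = 79 m/s, so v(11) = -4 + (79) = 75 m/s.

75 m/s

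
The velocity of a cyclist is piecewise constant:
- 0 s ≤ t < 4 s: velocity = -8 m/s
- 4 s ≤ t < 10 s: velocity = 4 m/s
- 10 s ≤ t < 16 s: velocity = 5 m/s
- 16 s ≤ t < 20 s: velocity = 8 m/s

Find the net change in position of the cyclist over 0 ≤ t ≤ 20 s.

54 m

Displacement is the signed area under the v-t curve.
0–4 s: -8 × 4 = -32 m
4–10 s: 4 × 6 = 24 m
10–16 s: 5 × 6 = 30 m
16–20 s: 8 × 4 = 32 m
Net displacement = 54 m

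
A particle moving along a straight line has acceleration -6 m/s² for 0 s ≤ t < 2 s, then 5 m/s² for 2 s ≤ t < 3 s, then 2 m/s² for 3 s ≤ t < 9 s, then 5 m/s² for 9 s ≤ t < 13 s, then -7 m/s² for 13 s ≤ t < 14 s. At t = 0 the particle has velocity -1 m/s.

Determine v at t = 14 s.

Δv equals the area under the a-t graph; then v = v₀ + Δv.
0–2 s: -6 × 2 = -12 m/s
2–3 s: 5 × 1 = 5 m/s
3–9 s: 2 × 6 = 12 m/s
9–13 s: 5 × 4 = 20 m/s
13–14 s: -7 × 1 = -7 m/s
Δv = 18 m/s, so v(14) = -1 + (18) = 17 m/s.

17 m/s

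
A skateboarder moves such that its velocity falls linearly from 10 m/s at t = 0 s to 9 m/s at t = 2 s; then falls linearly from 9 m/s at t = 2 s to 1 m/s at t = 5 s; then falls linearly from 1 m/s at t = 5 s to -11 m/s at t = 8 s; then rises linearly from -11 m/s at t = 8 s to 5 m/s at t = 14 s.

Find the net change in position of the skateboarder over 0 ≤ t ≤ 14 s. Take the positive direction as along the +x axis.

1 m

Displacement is the signed area under the v-t curve.
0–2 s: ½(10 + 9)(2) = 19 m
2–5 s: ½(9 + 1)(3) = 15 m
5–8 s: ½(1 + -11)(3) = -15 m
8–14 s: ½(-11 + 5)(6) = -18 m
Net displacement = 1 m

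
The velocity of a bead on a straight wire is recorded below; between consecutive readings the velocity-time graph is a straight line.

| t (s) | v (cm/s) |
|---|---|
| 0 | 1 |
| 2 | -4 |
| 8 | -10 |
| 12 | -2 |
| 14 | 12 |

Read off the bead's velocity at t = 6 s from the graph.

-8 cm/s

On 2–8 s the graph is linear from -4 to -10 cm/s: v(6) = -4 + (-10 − -4)·(6 − 2)/(8 − 2) = -8 cm/s.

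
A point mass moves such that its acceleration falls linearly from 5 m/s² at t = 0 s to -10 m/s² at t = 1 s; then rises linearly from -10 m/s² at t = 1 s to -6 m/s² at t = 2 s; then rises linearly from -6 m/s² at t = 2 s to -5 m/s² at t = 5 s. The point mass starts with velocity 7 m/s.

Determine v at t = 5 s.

-20 m/s

Δv equals the area under the a-t graph; then v = v₀ + Δv.
0–1 s: ½(5 + -10)(1) = -2.5 m/s
1–2 s: ½(-10 + -6)(1) = -8 m/s
2–5 s: ½(-6 + -5)(3) = -16.5 m/s
Δv = -27 m/s, so v(5) = 7 + (-27) = -20 m/s.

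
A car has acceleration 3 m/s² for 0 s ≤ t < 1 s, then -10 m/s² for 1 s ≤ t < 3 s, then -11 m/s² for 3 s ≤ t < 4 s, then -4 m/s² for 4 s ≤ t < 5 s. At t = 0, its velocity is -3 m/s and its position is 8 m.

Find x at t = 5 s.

On each constant-a segment, Δv = aΔt and Δx = v₀Δt + ½aΔt²; chain segment to segment.
0–1 s: v starts -3 m/s; Δx = -3·1 + ½·3·1² = -1.5 m; v ends 0 m/s.
1–3 s: v starts 0 m/s; Δx = 0·2 + ½·-10·2² = -20 m; v ends -20 m/s.
3–4 s: v starts -20 m/s; Δx = -20·1 + ½·-11·1² = -25.5 m; v ends -31 m/s.
4–5 s: v starts -31 m/s; Δx = -31·1 + ½·-4·1² = -33 m; v ends -35 m/s.
x(5) = 8 + Σ Δx = -72 m.

-72 m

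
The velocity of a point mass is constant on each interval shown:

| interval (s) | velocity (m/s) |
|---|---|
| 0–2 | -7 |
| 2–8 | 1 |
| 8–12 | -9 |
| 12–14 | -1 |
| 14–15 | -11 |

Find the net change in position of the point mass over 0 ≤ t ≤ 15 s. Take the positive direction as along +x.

Net displacement equals the area under the velocity-time graph (areas below the axis count negative).
0–2 s: -7 × 2 = -14 m
2–8 s: 1 × 6 = 6 m
8–12 s: -9 × 4 = -36 m
12–14 s: -1 × 2 = -2 m
14–15 s: -11 × 1 = -11 m
Net displacement = -57 m

-57 m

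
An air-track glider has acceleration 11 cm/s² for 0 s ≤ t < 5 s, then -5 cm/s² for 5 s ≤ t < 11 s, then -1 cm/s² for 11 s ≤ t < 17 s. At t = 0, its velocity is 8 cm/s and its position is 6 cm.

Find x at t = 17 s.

On each constant-a segment, Δv = aΔt and Δx = v₀Δt + ½aΔt²; chain segment to segment.
0–5 s: v starts 8 cm/s; Δx = 8·5 + ½·11·5² = 177.5 cm; v ends 63 cm/s.
5–11 s: v starts 63 cm/s; Δx = 63·6 + ½·-5·6² = 288 cm; v ends 33 cm/s.
11–17 s: v starts 33 cm/s; Δx = 33·6 + ½·-1·6² = 180 cm; v ends 27 cm/s.
x(17) = 6 + Σ Δx = 651.5 cm.

651.5 cm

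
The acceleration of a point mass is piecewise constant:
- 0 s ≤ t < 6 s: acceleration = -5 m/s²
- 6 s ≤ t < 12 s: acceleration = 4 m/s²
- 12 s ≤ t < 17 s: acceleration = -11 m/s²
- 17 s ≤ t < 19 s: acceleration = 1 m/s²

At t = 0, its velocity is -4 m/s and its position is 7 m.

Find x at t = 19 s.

On each constant-a segment, Δv = aΔt and Δx = v₀Δt + ½aΔt²; chain segment to segment.
0–6 s: v starts -4 m/s; Δx = -4·6 + ½·-5·6² = -114 m; v ends -34 m/s.
6–12 s: v starts -34 m/s; Δx = -34·6 + ½·4·6² = -132 m; v ends -10 m/s.
12–17 s: v starts -10 m/s; Δx = -10·5 + ½·-11·5² = -187.5 m; v ends -65 m/s.
17–19 s: v starts -65 m/s; Δx = -65·2 + ½·1·2² = -128 m; v ends -63 m/s.
x(19) = 7 + Σ Δx = -554.5 m.

-554.5 m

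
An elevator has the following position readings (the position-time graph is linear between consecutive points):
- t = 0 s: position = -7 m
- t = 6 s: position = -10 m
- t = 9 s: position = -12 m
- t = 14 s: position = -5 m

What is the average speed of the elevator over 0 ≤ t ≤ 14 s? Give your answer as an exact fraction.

Average speed = (total path length)/(elapsed time); on a piecewise-linear x-t graph the path length is Σ|Δx|.
0–6 s: |Δx| = |-10 − -7| = 3 m
6–9 s: |Δx| = |-12 − -10| = 2 m
9–14 s: |Δx| = |-5 − -12| = 7 m
Total path = 12 m; average speed = 12/14 = 6/7 m/s.

6/7 m/s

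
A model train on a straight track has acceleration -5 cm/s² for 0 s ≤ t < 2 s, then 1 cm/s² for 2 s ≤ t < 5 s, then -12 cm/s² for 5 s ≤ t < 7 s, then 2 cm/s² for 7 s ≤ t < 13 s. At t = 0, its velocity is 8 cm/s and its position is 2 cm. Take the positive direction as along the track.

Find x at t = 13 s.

On each constant-a segment, Δv = aΔt and Δx = v₀Δt + ½aΔt²; chain segment to segment.
0–2 s: v starts 8 cm/s; Δx = 8·2 + ½·-5·2² = 6 cm; v ends -2 cm/s.
2–5 s: v starts -2 cm/s; Δx = -2·3 + ½·1·3² = -1.5 cm; v ends 1 cm/s.
5–7 s: v starts 1 cm/s; Δx = 1·2 + ½·-12·2² = -22 cm; v ends -23 cm/s.
7–13 s: v starts -23 cm/s; Δx = -23·6 + ½·2·6² = -102 cm; v ends -11 cm/s.
x(13) = 2 + Σ Δx = -117.5 cm.

-117.5 cm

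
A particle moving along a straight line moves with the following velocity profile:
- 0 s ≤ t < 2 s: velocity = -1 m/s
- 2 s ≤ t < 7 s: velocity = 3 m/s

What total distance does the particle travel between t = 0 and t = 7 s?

Distance (not displacement) is the total path length: add the absolute areas under v-t.
0–2 s: |-1| × 2 = 2 m
2–7 s: |3| × 5 = 15 m
Total distance = 17 m

17 m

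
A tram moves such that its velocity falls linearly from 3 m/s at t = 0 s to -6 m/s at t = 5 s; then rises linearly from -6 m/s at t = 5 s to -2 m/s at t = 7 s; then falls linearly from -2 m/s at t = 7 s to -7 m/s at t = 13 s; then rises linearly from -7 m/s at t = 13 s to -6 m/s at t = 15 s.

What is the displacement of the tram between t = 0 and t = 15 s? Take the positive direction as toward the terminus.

Displacement is the signed area under the v-t curve.
0–5 s: ½(3 + -6)(5) = -7.5 m
5–7 s: ½(-6 + -2)(2) = -8 m
7–13 s: ½(-2 + -7)(6) = -27 m
13–15 s: ½(-7 + -6)(2) = -13 m
Net displacement = -55.5 m

-55.5 m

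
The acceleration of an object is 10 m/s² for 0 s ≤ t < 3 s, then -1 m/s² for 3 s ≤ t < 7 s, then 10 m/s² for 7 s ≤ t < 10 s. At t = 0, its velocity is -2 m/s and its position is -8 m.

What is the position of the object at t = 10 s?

On each constant-a segment, Δv = aΔt and Δx = v₀Δt + ½aΔt²; chain segment to segment.
0–3 s: v starts -2 m/s; Δx = -2·3 + ½·10·3² = 39 m; v ends 28 m/s.
3–7 s: v starts 28 m/s; Δx = 28·4 + ½·-1·4² = 104 m; v ends 24 m/s.
7–10 s: v starts 24 m/s; Δx = 24·3 + ½·10·3² = 117 m; v ends 54 m/s.
x(10) = -8 + Σ Δx = 252 m.

252 m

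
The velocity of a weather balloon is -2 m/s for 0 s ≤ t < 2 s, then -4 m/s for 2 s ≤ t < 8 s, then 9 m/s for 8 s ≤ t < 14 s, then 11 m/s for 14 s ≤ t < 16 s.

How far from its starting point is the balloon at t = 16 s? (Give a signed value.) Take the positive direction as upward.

Displacement is the signed area under the v-t curve.
0–2 s: -2 × 2 = -4 m
2–8 s: -4 × 6 = -24 m
8–14 s: 9 × 6 = 54 m
14–16 s: 11 × 2 = 22 m
Net displacement = 48 m

48 m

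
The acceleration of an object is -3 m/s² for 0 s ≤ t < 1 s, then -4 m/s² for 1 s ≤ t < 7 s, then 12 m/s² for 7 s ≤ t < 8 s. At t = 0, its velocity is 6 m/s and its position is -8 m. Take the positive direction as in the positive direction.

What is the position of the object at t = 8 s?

-72.5 m

On each constant-a segment, Δv = aΔt and Δx = v₀Δt + ½aΔt²; chain segment to segment.
0–1 s: v starts 6 m/s; Δx = 6·1 + ½·-3·1² = 4.5 m; v ends 3 m/s.
1–7 s: v starts 3 m/s; Δx = 3·6 + ½·-4·6² = -54 m; v ends -21 m/s.
7–8 s: v starts -21 m/s; Δx = -21·1 + ½·12·1² = -15 m; v ends -9 m/s.
x(8) = -8 + Σ Δx = -72.5 m.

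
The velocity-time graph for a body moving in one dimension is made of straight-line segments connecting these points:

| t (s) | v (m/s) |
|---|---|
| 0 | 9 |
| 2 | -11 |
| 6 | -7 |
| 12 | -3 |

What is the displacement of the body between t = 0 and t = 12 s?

Displacement is the signed area under the v-t curve.
0–2 s: ½(9 + -11)(2) = -2 m
2–6 s: ½(-11 + -7)(4) = -36 m
6–12 s: ½(-7 + -3)(6) = -30 m
Net displacement = -68 m

-68 m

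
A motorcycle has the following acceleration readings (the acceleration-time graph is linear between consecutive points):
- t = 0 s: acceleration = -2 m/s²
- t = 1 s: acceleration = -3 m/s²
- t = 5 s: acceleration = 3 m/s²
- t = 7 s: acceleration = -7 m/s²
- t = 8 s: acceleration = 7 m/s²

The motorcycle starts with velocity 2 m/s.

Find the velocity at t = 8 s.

-4.5 m/s

Δv equals the area under the a-t graph; then v = v₀ + Δv.
0–1 s: ½(-2 + -3)(1) = -2.5 m/s
1–5 s: ½(-3 + 3)(4) = 0 m/s
5–7 s: ½(3 + -7)(2) = -4 m/s
7–8 s: ½(-7 + 7)(1) = 0 m/s
Δv = -6.5 m/s, so v(8) = 2 + (-6.5) = -4.5 m/s.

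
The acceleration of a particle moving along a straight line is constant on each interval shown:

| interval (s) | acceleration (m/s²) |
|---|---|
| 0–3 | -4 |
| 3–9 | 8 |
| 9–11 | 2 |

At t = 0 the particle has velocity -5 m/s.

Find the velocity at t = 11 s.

35 m/s

Δv equals the area under the a-t graph; then v = v₀ + Δv.
0–3 s: -4 × 3 = -12 m/s
3–9 s: 8 × 6 = 48 m/s
9–11 s: 2 × 2 = 4 m/s
Δv = 40 m/s, so v(11) = -5 + (40) = 35 m/s.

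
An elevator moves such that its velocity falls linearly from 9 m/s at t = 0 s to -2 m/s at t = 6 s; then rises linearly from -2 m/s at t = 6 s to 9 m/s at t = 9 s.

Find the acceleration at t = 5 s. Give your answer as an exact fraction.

-11/6 m/s²

Acceleration is the slope of the v-t graph on 0–6 s: (-2 − 9)/(6 − 0) = -11/6 m/s².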